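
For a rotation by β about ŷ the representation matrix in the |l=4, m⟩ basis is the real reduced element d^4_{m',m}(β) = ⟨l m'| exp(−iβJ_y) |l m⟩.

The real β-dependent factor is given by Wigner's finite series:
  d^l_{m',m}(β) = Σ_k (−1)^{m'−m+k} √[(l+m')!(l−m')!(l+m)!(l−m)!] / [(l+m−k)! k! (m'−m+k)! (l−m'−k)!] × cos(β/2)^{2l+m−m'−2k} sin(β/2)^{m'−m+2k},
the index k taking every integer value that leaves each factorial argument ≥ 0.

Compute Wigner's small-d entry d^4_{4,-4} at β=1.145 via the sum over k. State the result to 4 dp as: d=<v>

d^4_{4,-4}(β=1.145) via Wigner's sum:
c=cos(1.145/2)=0.840549, s=sin(1.145/2)=0.541735; N=√[40320·1·1·40320]=40320.000000
k∈{0} keeps every argument non-negative
  k=0: (−1)^8·40320.0000/(40320)·0.8405^0·0.5417^8 = +0.007418
d^4_{4,-4}(1.145) = +0.007418

d=0.0074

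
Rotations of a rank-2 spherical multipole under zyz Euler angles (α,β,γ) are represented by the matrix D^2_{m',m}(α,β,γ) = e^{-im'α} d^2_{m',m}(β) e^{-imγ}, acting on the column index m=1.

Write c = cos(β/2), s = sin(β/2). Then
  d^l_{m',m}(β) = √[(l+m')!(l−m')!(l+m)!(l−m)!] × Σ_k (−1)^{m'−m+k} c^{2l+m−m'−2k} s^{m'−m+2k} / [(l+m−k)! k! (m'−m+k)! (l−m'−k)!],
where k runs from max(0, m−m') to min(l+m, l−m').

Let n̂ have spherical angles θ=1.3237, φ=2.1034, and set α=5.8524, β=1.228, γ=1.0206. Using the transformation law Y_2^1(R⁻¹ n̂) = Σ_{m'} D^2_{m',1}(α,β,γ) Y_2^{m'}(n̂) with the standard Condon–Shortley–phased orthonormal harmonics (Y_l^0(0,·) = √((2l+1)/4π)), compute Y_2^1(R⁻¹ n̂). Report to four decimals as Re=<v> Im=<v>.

Need the full column D^2_{m',1} for m'=−2..2 at α=5.8524, β=1.228, γ=1.0206.
cos(β/2)=0.817350, sin(β/2)=0.576141
d^2_{-2,1}: single k=3 term ⇒ +0.312626;  D = -0.095778-0.297593i
d^2_{-1,1}: k∈[2..3] ⇒ +0.665266 -0.110183 = +0.555083;  D = +0.066126-0.551130i
d^2_{0,1}: k∈[1..2] ⇒ +0.770600 -0.382887 = +0.387713;  D = +0.202717-0.330495i
d^2_{1,1}: k∈[0..1] ⇒ +0.446306 -0.665266 = -0.218961;  D = -0.181966+0.121788i
d^2_{2,1}: single k=0 term ⇒ -0.629192;  D = -0.621253+0.099639i
Y_2^{m'}(θ=1.3237,φ=2.1034) and Σ D·Y over m':
  (-0.0958-0.2976i)·(-0.1759+0.3177i)  (+0.0661-0.5511i)·(-0.0930-0.1578i)  (+0.2027-0.3305i)·(-0.2588+0.0000i)  (-0.1820+0.1218i)·(+0.0930-0.1578i)  (-0.6213+0.0996i)·(-0.1759-0.3177i)
Y_2^1(R⁻¹ n̂) = +0.109021+0.368193i

Re=0.1090 Im=0.3682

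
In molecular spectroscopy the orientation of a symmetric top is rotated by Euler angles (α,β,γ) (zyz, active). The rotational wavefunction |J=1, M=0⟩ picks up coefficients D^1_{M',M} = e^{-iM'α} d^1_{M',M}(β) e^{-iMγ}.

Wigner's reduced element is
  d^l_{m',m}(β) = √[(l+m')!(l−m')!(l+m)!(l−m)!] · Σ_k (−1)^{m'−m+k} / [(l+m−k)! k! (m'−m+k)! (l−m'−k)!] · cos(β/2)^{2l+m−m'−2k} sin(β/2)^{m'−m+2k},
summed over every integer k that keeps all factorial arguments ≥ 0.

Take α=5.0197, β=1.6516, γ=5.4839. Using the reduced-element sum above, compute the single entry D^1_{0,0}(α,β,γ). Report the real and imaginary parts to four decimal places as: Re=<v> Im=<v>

Re=-0.0807 Im=0.0000

D^1_{0,0}(5.0197,1.6516,5.4839) = e^{-i·0·5.0197}·d^1_{0,0}(1.6516)·e^{-i·0·5.4839}. Compute d first:
With c≡cos(β/2)=0.677969 and s≡sin(β/2)=0.735090, N=[1·1·1·1]^{1/2}=1.000000
k: max(0,(0)−(0))=0 … min(1+(0),1−(0))=1
  k=0: (−1)^0·1.0000/(1)·0.6780^2·0.7351^0 = +0.459642
  k=1: (−1)^1·1.0000/(1)·0.6780^0·0.7351^2 = -0.540358
d^1_{0,0}(1.6516) = +0.459642 -0.540358 = -0.080716
Phases: e^{-i·(0)·5.0197}=+1.000000+0.000000i, e^{-i·(0)·5.4839}=+1.000000+0.000000i ⇒ D=-0.080716+0.000000i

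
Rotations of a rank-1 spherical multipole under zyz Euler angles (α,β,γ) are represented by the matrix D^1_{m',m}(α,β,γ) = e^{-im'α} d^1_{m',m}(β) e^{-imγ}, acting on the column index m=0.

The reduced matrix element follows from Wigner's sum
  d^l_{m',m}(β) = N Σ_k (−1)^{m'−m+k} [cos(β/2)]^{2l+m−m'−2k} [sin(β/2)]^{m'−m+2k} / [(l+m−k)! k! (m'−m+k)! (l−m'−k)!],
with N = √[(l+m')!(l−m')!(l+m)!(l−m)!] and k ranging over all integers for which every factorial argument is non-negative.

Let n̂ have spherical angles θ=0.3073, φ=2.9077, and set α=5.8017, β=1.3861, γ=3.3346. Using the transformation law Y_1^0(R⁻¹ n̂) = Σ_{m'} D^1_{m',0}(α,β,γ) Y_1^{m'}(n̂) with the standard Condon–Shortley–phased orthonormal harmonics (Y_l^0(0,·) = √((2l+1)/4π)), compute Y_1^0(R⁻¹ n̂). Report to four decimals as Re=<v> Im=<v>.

Need the full column D^1_{m',0} for m'=−1..1 at α=5.8017, β=1.3861, γ=3.3346.
cos(β/2)=0.769301, sin(β/2)=0.638887
d^1_{-1,0}: single k=1 term ⇒ +0.695080;  D = +0.616055-0.321889i
d^1_{0,0}: k∈[0..1] ⇒ +0.591824 -0.408176 = +0.183648;  D = +0.183648+0.000000i
d^1_{1,0}: single k=0 term ⇒ -0.695080;  D = -0.616055-0.321889i
Y_1^{m'}(θ=0.3073,φ=2.9077) and Σ D·Y over m':
  (+0.6161-0.3219i)·(-0.1017-0.0242i)  (+0.1836+0.0000i)·(+0.4657+0.0000i)  (-0.6161-0.3219i)·(+0.1017-0.0242i)
Y_1^0(R⁻¹ n̂) = -0.055324+0.000000i

Re=-0.0553 Im=0.0000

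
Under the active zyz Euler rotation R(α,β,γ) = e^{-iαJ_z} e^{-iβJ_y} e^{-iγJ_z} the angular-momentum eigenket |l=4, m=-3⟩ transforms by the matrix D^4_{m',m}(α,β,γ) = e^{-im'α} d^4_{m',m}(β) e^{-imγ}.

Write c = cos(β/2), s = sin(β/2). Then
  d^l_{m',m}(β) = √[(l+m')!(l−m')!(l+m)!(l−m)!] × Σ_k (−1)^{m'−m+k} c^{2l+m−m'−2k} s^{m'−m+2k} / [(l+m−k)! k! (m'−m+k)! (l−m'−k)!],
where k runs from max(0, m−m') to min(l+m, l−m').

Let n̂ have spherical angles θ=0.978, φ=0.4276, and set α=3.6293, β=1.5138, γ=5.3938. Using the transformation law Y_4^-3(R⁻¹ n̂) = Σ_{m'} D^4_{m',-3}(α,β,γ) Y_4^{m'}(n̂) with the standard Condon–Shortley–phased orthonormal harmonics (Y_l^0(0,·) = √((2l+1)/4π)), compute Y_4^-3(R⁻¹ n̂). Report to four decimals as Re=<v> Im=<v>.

Need the full column D^4_{m',-3} for m'=−4..4 at α=3.6293, β=1.5138, γ=5.3938.
cos(β/2)=0.726968, sin(β/2)=0.686671
d^4_{-4,-3}: single k=1 term ⇒ +0.208402;  D = +0.157045-0.136998i
d^4_{-3,-3}: k∈[0..1] ⇒ +0.078005 -0.487178 = -0.409173;  D = +0.146345-0.382107i
d^4_{-2,-3}: k∈[0..1] ⇒ -0.275690 +0.737919 = +0.462229;  D = -0.056227-0.458797i
d^4_{-1,-3}: k∈[0..1] ⇒ +0.552408 -0.821440 = -0.269032;  D = -0.154043-0.220565i
d^4_{0,-3}: k∈[0..1] ⇒ -0.777835 +0.693992 = -0.083843;  D = +0.074621+0.038228i
d^4_{1,-3}: k∈[0..1] ⇒ +0.821440 -0.439738 = +0.381702;  D = +0.381663-0.005447i
d^4_{2,-3}: k∈[0..1] ⇒ -0.658378 +0.195804 = -0.462574;  D = +0.405508-0.222573i
d^4_{3,-3}: k∈[0..1] ⇒ +0.387812 -0.049430 = +0.338382;  D = +0.185756-0.282838i
d^4_{4,-3}: single k=0 term ⇒ -0.148014;  D = +0.013805-0.147369i
Y_4^{m'}(θ=0.978,φ=0.4276) and Σ D·Y over m':
  (+0.1570-0.1370i)·(-0.0291-0.2074i)  (+0.1463-0.3821i)·(+0.1133-0.3825i)  (-0.0562-0.4588i)·(+0.1789-0.2058i)  (-0.1540-0.2206i)·(-0.1626+0.0741i)  (+0.0746+0.0382i)·(-0.3125+0.0000i)  (+0.3817-0.0054i)·(+0.1626+0.0741i)  (+0.4055-0.2226i)·(+0.1789+0.2058i)  (+0.1858-0.2828i)·(-0.1133-0.3825i)  (+0.0138-0.1474i)·(-0.0291+0.2074i)
Y_4^-3(R⁻¹ n̂) = -0.167246-0.146673i

Re=-0.1672 Im=-0.1467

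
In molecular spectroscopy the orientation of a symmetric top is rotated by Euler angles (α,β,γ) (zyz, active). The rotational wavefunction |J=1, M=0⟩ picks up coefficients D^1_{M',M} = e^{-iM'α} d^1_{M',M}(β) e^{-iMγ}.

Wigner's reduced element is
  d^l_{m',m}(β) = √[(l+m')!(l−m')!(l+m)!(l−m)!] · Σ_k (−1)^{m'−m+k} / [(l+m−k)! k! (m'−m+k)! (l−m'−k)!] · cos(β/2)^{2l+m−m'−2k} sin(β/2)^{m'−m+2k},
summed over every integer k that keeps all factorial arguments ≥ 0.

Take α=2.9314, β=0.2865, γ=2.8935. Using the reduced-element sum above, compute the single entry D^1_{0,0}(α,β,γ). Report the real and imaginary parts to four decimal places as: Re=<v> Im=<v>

Re=0.9592 Im=0.0000

D^1_{0,0}(2.9314,0.2865,2.8935) = e^{-i·0·2.9314}·d^1_{0,0}(0.2865)·e^{-i·0·2.8935}. Compute d first:
c=cos(0.2865/2)=0.989757, s=sin(0.2865/2)=0.142761; N=√[1·1·1·1]=1.000000
The bounds max(0,m−m')=0 and min(l+m,l−m')=1 give 2 terms
  k=0: (−1)^0·1.0000/(1)·0.9898^2·0.1428^0 = +0.979619
  k=1: (−1)^1·1.0000/(1)·0.9898^0·0.1428^2 = -0.020381
d^1_{0,0}(0.2865) = +0.979619 -0.020381 = +0.959239
Phases: e^{-i·(0)·2.9314}=+1.000000+0.000000i, e^{-i·(0)·2.8935}=+1.000000+0.000000i ⇒ D=+0.959239+0.000000i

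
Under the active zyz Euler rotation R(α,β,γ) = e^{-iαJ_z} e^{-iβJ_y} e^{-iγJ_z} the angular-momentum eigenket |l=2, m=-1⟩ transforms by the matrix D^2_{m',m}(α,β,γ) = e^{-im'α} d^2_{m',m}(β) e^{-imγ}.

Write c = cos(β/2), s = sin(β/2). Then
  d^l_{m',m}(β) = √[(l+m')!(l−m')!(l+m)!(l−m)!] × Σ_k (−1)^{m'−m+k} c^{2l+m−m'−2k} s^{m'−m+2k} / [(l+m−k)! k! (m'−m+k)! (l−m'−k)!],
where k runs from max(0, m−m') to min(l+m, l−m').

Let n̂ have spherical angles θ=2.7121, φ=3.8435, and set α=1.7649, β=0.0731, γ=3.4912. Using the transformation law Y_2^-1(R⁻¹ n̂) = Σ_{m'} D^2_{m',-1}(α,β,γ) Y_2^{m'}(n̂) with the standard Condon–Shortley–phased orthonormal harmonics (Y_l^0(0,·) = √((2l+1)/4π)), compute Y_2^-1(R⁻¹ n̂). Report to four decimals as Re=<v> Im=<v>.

Need the full column D^2_{m',-1} for m'=−2..2 at α=1.7649, β=0.0731, γ=3.4912.
cos(β/2)=0.999332, sin(β/2)=0.036542
d^2_{-2,-1}: single k=1 term ⇒ +0.072937;  D = +0.053969+0.049063i
d^2_{-1,-1}: k∈[0..1] ⇒ +0.997331 -0.004001 = +0.993331;  D = +0.513865-0.850087i
d^2_{0,-1}: k∈[0..1] ⇒ -0.089330 +0.000119 = -0.089210;  D = +0.083814+0.030557i
d^2_{1,-1}: k∈[0..1] ⇒ +0.004001 -0.000002 = +0.003999;  D = -0.000619+0.003951i
d^2_{2,-1}: single k=0 term ⇒ -0.000098;  D = -0.000097+0.000004i
Y_2^{m'}(θ=2.7121,φ=3.8435) and Σ D·Y over m':
  (+0.0540+0.0491i)·(+0.0111-0.0660i)  (+0.5139-0.8501i)·(+0.2233-0.1888i)  (+0.0838+0.0306i)·(+0.4667+0.0000i)  (-0.0006+0.0040i)·(-0.2233-0.1888i)  (-0.0001+0.0000i)·(+0.0111+0.0660i)
Y_2^-1(R⁻¹ n̂) = -0.001927-0.276429i

Re=-0.0019 Im=-0.2764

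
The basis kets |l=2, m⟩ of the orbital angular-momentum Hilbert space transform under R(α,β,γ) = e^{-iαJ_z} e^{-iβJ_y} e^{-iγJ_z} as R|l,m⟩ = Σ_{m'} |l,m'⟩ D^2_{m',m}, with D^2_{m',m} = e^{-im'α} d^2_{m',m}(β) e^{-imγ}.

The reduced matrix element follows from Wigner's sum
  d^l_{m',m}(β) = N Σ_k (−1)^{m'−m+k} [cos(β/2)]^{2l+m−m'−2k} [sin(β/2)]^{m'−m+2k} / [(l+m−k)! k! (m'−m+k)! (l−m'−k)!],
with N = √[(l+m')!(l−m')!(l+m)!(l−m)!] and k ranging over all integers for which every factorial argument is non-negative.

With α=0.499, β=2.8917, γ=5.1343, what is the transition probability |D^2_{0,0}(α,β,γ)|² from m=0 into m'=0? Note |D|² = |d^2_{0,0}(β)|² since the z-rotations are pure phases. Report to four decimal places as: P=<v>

P=0.8249

Split into d^2_{0,0}(β=2.8917) × two z-phases.
Half-angle: c=0.124621, s=0.992204. N=√(2·2·2·2)=4.000000
Admissible k: 0..2 (factorial args all ≥0)
  k=0: (−1)^0·4.0000/(4)·0.1246^4·0.9922^0 = +0.000241
  k=1: (−1)^1·4.0000/(1)·0.1246^2·0.9922^2 = -0.061157
  k=2: (−1)^2·4.0000/(4)·0.1246^0·0.9922^4 = +0.969180
d^2_{0,0}(2.8917) = +0.000241 -0.061157 +0.969180 = +0.908264
|D^2_{0,0}|² = |d^2_{0,0}(β)|² = (+0.908264)² = 0.824944 (the z-rotation phases have unit modulus)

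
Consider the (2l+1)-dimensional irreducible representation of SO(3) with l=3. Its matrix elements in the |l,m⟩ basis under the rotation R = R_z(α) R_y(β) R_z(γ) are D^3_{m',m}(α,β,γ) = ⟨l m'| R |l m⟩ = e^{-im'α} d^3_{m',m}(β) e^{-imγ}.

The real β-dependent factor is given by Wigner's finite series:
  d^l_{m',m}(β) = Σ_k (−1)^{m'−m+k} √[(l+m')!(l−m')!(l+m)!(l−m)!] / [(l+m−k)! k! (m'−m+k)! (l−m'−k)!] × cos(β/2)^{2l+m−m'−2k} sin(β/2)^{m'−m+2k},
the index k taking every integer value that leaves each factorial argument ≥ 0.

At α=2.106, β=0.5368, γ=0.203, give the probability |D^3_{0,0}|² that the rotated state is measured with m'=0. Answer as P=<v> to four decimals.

Split into d^3_{0,0}(β=0.5368) × two z-phases.
Half-angle: c=0.964196, s=0.265189. N=√(6·6·6·6)=36.000000
k: max(0,(0)−(0))=0 … min(3+(0),3−(0))=3
  k=0: (−1)^0·36.0000/(36)·0.9642^6·0.2652^0 = +0.803513
  k=1: (−1)^1·36.0000/(4)·0.9642^4·0.2652^2 = -0.547036
  k=2: (−1)^2·36.0000/(4)·0.9642^2·0.2652^4 = +0.041381
  k=3: (−1)^3·36.0000/(36)·0.9642^0·0.2652^6 = -0.000348
d^3_{0,0}(0.5368) = +0.803513 -0.547036 +0.041381 -0.000348 = +0.297510
|D^3_{0,0}|² = |d^3_{0,0}(β)|² = (+0.297510)² = 0.088512 (the z-rotation phases have unit modulus)

P=0.0885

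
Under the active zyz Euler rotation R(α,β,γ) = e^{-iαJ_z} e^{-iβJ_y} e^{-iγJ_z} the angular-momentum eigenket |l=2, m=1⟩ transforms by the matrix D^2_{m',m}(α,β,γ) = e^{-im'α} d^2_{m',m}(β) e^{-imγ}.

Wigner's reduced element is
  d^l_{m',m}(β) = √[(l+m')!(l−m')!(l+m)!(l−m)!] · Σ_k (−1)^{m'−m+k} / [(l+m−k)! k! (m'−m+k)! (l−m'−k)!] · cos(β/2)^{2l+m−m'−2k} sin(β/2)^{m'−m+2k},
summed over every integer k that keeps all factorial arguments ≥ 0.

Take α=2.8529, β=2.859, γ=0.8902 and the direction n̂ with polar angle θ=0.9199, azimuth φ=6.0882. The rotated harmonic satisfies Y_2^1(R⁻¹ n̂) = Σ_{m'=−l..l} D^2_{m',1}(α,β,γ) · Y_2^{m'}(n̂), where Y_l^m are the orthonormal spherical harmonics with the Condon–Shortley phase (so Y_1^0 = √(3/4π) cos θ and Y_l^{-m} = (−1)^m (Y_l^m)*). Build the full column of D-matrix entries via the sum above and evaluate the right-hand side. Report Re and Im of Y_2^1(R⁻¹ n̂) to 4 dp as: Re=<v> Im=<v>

Need the full column D^2_{m',1} for m'=−2..2 at α=2.8529, β=2.859, γ=0.8902.
cos(β/2)=0.140827, sin(β/2)=0.990034
d^2_{-2,1}: single k=3 term ⇒ +0.273316;  D = +0.028159-0.271862i
d^2_{-1,1}: k∈[2..3] ⇒ +0.058316 -0.960729 = -0.902413;  D = +0.344675-0.833995i
d^2_{0,1}: k∈[1..2] ⇒ +0.006773 -0.334743 = -0.327970;  D = -0.206377+0.254897i
d^2_{1,1}: k∈[0..1] ⇒ +0.000393 -0.058316 = -0.057923;  D = +0.047757-0.032778i
d^2_{2,1}: single k=0 term ⇒ -0.005530;  D = -0.005262+0.001702i
Y_2^{m'}(θ=0.9199,φ=6.0882) and Σ D·Y over m':
  (+0.0282-0.2719i)·(+0.2261+0.0929i)  (+0.3447-0.8340i)·(+0.3653+0.0721i)  (-0.2064+0.2549i)·(+0.0320+0.0000i)  (+0.0478-0.0328i)·(-0.3653+0.0721i)  (-0.0053+0.0017i)·(+0.2261-0.0929i)
Y_2^1(R⁻¹ n̂) = +0.195015-0.314225i

Re=0.1950 Im=-0.3142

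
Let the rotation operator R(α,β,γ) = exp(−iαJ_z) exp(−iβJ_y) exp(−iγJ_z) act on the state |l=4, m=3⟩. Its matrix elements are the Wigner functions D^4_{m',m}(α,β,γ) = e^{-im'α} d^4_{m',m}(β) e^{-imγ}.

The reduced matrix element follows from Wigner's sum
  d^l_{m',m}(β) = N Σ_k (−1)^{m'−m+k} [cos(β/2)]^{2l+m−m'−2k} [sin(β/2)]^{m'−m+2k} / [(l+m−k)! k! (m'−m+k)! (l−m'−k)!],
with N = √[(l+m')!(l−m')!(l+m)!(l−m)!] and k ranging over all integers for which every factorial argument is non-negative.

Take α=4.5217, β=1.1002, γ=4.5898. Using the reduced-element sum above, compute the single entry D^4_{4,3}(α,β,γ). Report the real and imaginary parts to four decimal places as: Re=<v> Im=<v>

Re=-0.4376 Im=0.2062

D^4_{4,3}(4.5217,1.1002,4.5898) = e^{-i·4·4.5217}·d^4_{4,3}(1.1002)·e^{-i·3·4.5898}. Compute d first:
c=cos(1.1002/2)=0.852472, s=sin(1.1002/2)=0.522772; N=√[40320·1·5040·1]=14255.272709
The bounds max(0,m−m')=0 and min(l+m,l−m')=0 give 1 term
  k=0: (−1)^1·14255.2727/(5040)·0.8525^7·0.5228^1 = -0.483748
d^4_{4,3}(1.1002) = -0.483748
D = (+0.722935+0.690916i)·(-0.483748)·(+0.359533-0.933133i) = -0.437616+0.206167i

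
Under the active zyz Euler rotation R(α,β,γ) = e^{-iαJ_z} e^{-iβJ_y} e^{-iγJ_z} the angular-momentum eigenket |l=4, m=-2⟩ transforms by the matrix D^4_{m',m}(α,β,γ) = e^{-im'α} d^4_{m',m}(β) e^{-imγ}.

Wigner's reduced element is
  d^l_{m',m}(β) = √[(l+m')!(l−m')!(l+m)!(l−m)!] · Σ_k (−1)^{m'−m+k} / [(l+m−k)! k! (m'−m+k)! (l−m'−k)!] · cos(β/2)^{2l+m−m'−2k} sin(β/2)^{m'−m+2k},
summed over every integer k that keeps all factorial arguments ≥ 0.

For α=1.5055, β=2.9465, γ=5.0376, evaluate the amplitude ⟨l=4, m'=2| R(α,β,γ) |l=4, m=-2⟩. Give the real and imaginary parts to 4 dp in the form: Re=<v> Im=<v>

Re=0.6060 Im=0.6007

First d^4_{2,-2}(β=2.9465), then the phase factors e^{-i(2)α} and e^{-i(-2)γ}:
Half-angle: c=0.097392, s=0.995246. N=√(720·2·2·720)=1440.000000
Admissible k: 0..2 (factorial args all ≥0)
  k=0: (−1)^4·1440.0000/(96)·0.0974^4·0.9952^4 = +0.001324
  k=1: (−1)^5·1440.0000/(120)·0.0974^2·0.9952^6 = -0.110614
  k=2: (−1)^6·1440.0000/(1440)·0.0974^0·0.9952^8 = +0.962596
d^4_{2,-2}(2.9465) = +0.001324 -0.110614 +0.962596 = +0.853306
D = (-0.991485-0.130222i)·(+0.853306)·(-0.795828-0.605522i) = +0.606018+0.600728i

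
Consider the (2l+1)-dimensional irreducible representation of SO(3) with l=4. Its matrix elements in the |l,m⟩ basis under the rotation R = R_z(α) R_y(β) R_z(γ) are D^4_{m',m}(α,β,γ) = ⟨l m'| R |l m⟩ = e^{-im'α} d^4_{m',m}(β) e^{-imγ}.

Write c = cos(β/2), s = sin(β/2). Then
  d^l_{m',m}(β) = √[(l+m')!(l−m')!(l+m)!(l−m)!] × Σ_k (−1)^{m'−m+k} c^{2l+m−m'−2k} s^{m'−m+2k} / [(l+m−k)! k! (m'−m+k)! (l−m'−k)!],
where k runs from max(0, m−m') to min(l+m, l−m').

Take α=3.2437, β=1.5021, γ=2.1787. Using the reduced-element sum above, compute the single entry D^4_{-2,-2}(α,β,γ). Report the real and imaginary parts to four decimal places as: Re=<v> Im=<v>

First d^4_{-2,-2}(β=1.5021), then the phase factors e^{-i(-2)α} and e^{-i(-2)γ}:
With c≡cos(β/2)=0.730973 and s≡sin(β/2)=0.682407, N=[2·720·2·720]^{1/2}=1440.000000
k: max(0,(-2)−(-2))=0 … min(4+(-2),4−(-2))=2
  k=0: (−1)^0·1440.0000/(1440)·0.7310^8·0.6824^0 = +0.081510
  k=1: (−1)^1·1440.0000/(120)·0.7310^6·0.6824^2 = -0.852462
  k=2: (−1)^2·1440.0000/(96)·0.7310^4·0.6824^4 = +0.928686
d^4_{-2,-2}(1.5021) = +0.081510 -0.852462 +0.928686 = +0.157734
Phases: e^{-i·(-2)·3.2437}=+0.979221+0.202798i, e^{-i·(-2)·2.1787}=-0.347580-0.937650i ⇒ D=-0.023692-0.155945i

Re=-0.0237 Im=-0.1559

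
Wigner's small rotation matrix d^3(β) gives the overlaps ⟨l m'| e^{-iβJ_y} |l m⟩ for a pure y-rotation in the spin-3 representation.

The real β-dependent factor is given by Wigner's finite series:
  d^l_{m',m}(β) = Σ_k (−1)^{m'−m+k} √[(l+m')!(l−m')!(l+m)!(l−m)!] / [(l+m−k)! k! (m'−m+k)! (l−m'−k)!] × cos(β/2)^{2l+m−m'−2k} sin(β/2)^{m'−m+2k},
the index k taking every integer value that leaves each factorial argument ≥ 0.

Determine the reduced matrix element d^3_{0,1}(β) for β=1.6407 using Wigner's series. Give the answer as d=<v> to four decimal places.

d^3_{0,1}(β=1.6407) via Wigner's sum:
c=cos(1.6407/2)=0.681965, s=sin(1.6407/2)=0.731385; N=√[6·6·24·2]=41.569219
The bounds max(0,m−m')=1 and min(l+m,l−m')=3 give 3 terms
  k=1: (−1)^0·41.5692/(12)·0.6820^5·0.7314^1 = +0.373721
  k=2: (−1)^1·41.5692/(4)·0.6820^3·0.7314^3 = -1.289544
  k=3: (−1)^2·41.5692/(12)·0.6820^1·0.7314^5 = +0.494404
d^3_{0,1}(1.6407) = +0.373721 -1.289544 +0.494404 = -0.421419

d=-0.4214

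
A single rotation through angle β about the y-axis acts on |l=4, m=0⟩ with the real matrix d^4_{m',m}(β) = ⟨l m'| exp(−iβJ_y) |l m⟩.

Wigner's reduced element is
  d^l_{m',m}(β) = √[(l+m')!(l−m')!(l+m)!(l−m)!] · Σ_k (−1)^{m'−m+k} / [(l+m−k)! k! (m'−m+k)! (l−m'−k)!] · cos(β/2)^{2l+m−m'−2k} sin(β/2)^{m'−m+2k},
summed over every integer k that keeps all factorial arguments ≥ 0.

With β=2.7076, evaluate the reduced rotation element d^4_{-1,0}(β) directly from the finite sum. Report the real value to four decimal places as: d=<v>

d=-0.5891

d^4_{-1,0}(β=2.7076) via Wigner's sum:
With c≡cos(β/2)=0.215297 and s≡sin(β/2)=0.976549, N=[6·120·24·24]^{1/2}=643.987578
k: max(0,(0)−(-1))=1 … min(4+(0),4−(-1))=4
  k=1: (−1)^0·643.9876/(144)·0.2153^7·0.9765^1 = +0.000094
  k=2: (−1)^1·643.9876/(24)·0.2153^5·0.9765^3 = -0.011560
  k=3: (−1)^2·643.9876/(24)·0.2153^3·0.9765^5 = +0.237822
  k=4: (−1)^3·643.9876/(144)·0.2153^1·0.9765^7 = -0.815475
d^4_{-1,0}(2.7076) = +0.000094 -0.011560 +0.237822 -0.815475 = -0.589119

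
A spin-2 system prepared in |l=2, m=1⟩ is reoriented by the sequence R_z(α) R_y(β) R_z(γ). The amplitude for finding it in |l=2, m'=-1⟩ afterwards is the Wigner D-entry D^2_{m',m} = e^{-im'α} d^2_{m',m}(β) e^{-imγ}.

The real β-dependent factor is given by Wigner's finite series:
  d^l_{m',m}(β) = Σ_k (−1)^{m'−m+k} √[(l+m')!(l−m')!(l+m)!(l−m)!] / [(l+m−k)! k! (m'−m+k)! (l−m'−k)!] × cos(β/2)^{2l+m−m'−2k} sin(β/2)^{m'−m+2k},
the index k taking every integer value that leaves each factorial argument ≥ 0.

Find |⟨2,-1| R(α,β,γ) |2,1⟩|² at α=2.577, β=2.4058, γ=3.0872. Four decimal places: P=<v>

D^2_{-1,1}(2.577,2.4058,3.0872) = e^{-i·-1·2.577}·d^2_{-1,1}(2.4058)·e^{-i·1·3.0872}. Compute d first:
With c≡cos(β/2)=0.359653 and s≡sin(β/2)=0.933086, N=[1·6·6·1]^{1/2}=6.000000
The bounds max(0,m−m')=2 and min(l+m,l−m')=3 give 2 terms
  k=2: (−1)^0·6.0000/(2)·0.3597^2·0.9331^2 = +0.337857
  k=3: (−1)^1·6.0000/(6)·0.3597^0·0.9331^4 = -0.758031
d^2_{-1,1}(2.4058) = +0.337857 -0.758031 = -0.420174
|D^2_{-1,1}|² = |d^2_{-1,1}(β)|² = (-0.420174)² = 0.176546 (the z-rotation phases have unit modulus)

P=0.1765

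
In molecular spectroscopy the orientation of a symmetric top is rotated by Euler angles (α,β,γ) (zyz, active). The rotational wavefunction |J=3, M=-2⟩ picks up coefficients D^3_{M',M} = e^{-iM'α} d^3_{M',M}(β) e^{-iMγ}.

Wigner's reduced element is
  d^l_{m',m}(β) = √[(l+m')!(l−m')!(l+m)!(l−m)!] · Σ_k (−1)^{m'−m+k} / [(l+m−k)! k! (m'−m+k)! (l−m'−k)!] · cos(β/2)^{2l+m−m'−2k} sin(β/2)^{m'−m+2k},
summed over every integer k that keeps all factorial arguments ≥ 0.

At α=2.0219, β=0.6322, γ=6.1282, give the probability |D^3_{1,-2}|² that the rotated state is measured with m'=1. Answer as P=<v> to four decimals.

P=0.0238

Split into d^3_{1,-2}(β=0.6322) × two z-phases.
Half-angle: c=0.950455, s=0.310862. N=√(24·2·1·120)=75.894664
Admissible k: 0..1 (factorial args all ≥0)
  k=0: (−1)^3·75.8947/(12)·0.9505^3·0.3109^3 = -0.163128
  k=1: (−1)^4·75.8947/(24)·0.9505^1·0.3109^5 = +0.008725
d^3_{1,-2}(0.6322) = -0.163128 +0.008725 = -0.154403
|D^3_{1,-2}|² = |d^3_{1,-2}(β)|² = (-0.154403)² = 0.023840 (the z-rotation phases have unit modulus)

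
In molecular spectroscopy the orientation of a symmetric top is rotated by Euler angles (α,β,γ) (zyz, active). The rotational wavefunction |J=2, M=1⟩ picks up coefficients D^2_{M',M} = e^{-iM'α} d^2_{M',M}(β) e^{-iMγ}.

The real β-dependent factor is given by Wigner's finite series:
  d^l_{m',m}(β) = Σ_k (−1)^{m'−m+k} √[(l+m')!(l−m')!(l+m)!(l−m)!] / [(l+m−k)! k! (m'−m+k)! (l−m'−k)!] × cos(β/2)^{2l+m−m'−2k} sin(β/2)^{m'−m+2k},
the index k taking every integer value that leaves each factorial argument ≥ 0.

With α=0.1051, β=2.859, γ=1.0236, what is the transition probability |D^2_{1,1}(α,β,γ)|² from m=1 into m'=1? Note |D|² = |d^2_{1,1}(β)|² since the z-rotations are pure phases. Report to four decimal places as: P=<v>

D^2_{1,1}(0.1051,2.859,1.0236) = e^{-i·1·0.1051}·d^2_{1,1}(2.859)·e^{-i·1·1.0236}. Compute d first:
c=cos(2.859/2)=0.140827, s=sin(2.859/2)=0.990034; N=√[6·1·6·1]=6.000000
Admissible k: 0..1 (factorial args all ≥0)
  k=0: (−1)^0·6.0000/(6)·0.1408^4·0.9900^0 = +0.000393
  k=1: (−1)^1·6.0000/(2)·0.1408^2·0.9900^2 = -0.058316
d^2_{1,1}(2.859) = +0.000393 -0.058316 = -0.057923
|D^2_{1,1}|² = |d^2_{1,1}(β)|² = (-0.057923)² = 0.003355 (the z-rotation phases have unit modulus)

P=0.0034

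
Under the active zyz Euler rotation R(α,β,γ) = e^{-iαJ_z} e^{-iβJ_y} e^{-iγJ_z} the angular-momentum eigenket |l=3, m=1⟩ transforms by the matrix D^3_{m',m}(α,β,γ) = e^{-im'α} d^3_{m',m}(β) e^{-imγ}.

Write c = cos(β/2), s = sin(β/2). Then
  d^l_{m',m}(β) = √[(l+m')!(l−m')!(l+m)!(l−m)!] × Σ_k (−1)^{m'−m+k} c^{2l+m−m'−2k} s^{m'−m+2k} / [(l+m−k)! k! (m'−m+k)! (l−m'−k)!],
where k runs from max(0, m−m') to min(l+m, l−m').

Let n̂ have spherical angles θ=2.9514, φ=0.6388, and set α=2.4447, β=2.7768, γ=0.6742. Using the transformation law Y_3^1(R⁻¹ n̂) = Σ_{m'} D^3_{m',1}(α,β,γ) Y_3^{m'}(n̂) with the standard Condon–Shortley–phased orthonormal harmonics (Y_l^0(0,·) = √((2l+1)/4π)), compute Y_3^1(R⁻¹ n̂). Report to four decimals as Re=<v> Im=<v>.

Re=-0.1892 Im=0.3843

Need the full column D^3_{m',1} for m'=−3..3 at α=2.4447, β=2.7768, γ=0.6742.
cos(β/2)=0.181387, sin(β/2)=0.983412
d^3_{-3,1}: single k=4 term ⇒ +0.119179;  D = +0.110822+0.043842i
d^3_{-2,1}: k∈[3..4] ⇒ +0.035897 -0.527573 = -0.491676;  D = +0.234508+0.432148i
d^3_{-1,1}: k∈[2..4] ⇒ +0.006281 -0.246174 +0.904508 = +0.664616;  D = -0.131846+0.651407i
d^3_{0,1}: k∈[1..3] ⇒ +0.000669 -0.058984 +0.577927 = +0.519612;  D = +0.405924-0.324380i
d^3_{1,1}: k∈[0..2] ⇒ +0.000036 -0.008375 +0.184631 = +0.176291;  D = -0.176246-0.004000i
d^3_{2,1}: k∈[0..1] ⇒ -0.000611 +0.035897 = +0.035286;  D = +0.026538+0.023256i
d^3_{3,1}: single k=0 term ⇒ +0.004055;  D = -0.000623-0.004006i
Y_3^{m'}(θ=2.9514,φ=0.6388) and Σ D·Y over m':
  (+0.1108+0.0438i)·(-0.0010-0.0027i)  (+0.2345+0.4321i)·(-0.0104+0.0343i)  (-0.1318+0.6514i)·(+0.1874-0.1392i)  (+0.4059-0.3244i)·(-0.6674+0.0000i)  (-0.1762-0.0040i)·(-0.1874-0.1392i)  (+0.0265+0.0233i)·(-0.0104-0.0343i)  (-0.0006-0.0040i)·(+0.0010-0.0027i)
Y_3^1(R⁻¹ n̂) = -0.189223+0.384308i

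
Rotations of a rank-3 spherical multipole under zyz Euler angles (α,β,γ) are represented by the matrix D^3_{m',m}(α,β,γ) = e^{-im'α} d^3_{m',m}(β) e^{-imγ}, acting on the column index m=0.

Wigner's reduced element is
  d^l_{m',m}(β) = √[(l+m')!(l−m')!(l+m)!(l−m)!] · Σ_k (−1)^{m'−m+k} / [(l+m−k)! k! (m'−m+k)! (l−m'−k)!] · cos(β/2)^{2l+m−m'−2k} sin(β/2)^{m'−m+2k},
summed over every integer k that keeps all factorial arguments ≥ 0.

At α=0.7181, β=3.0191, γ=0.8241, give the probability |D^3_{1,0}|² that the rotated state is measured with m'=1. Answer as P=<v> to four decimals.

D^3_{1,0}(0.7181,3.0191,0.8241) = e^{-i·1·0.7181}·d^3_{1,0}(3.0191)·e^{-i·0·0.8241}. Compute d first:
Half-angle: c=0.061208, s=0.998125. N=√(24·2·6·6)=41.569219
Admissible k: 0..2 (factorial args all ≥0)
  k=0: (−1)^1·41.5692/(12)·0.0612^5·0.9981^1 = -0.000003
  k=1: (−1)^2·41.5692/(4)·0.0612^3·0.9981^3 = +0.002370
  k=2: (−1)^3·41.5692/(12)·0.0612^1·0.9981^5 = -0.210051
d^3_{1,0}(3.0191) = -0.000003 +0.002370 -0.210051 = -0.207684
|D^3_{1,0}|² = |d^3_{1,0}(β)|² = (-0.207684)² = 0.043133 (the z-rotation phases have unit modulus)

P=0.0431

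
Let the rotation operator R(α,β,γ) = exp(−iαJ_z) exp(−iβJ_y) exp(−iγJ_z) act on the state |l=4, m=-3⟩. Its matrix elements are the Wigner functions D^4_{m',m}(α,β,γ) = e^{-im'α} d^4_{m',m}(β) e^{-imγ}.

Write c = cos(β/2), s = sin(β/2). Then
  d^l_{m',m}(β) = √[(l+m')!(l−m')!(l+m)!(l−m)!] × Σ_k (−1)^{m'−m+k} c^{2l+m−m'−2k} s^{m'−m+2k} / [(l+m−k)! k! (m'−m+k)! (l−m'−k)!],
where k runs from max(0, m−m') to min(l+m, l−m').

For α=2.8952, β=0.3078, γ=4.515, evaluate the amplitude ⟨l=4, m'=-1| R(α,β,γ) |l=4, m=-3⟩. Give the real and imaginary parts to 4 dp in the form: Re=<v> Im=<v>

Re=-0.1240 Im=-0.1115

D^4_{-1,-3}(2.8952,0.3078,4.515) = e^{-i·-1·2.8952}·d^4_{-1,-3}(0.3078)·e^{-i·-3·4.515}. Compute d first:
With c≡cos(β/2)=0.988181 and s≡sin(β/2)=0.153293, N=[6·120·1·5040]^{1/2}=1904.940944
Admissible k: 0..1 (factorial args all ≥0)
  k=0: (−1)^2·1904.9409/(240)·0.9882^6·0.1533^2 = +0.173674
  k=1: (−1)^3·1904.9409/(144)·0.9882^4·0.1533^4 = -0.006966
d^4_{-1,-3}(0.3078) = +0.173674 -0.006966 = +0.166708
Attach z-rotation phases: D = e^{-i(-1)(2.8952)}·(+0.166708)·e^{-i(-3)(4.515)} = -0.123978-0.111450i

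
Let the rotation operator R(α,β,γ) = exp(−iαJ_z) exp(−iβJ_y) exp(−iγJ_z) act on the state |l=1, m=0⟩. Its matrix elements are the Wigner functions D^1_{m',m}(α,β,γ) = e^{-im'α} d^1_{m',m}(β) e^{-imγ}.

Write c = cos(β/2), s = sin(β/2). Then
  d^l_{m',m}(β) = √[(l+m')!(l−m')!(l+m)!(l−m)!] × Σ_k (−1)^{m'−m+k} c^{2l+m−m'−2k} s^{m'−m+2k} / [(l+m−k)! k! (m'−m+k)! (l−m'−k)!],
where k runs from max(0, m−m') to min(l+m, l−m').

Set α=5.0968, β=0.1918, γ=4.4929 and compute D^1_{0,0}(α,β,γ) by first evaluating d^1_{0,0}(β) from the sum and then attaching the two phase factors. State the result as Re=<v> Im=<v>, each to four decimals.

Re=0.9817 Im=0.0000

Split into d^1_{0,0}(β=0.1918) × two z-phases.
Half-angle: c=0.995405, s=0.095753. N=√(1·1·1·1)=1.000000
k: max(0,(0)−(0))=0 … min(1+(0),1−(0))=1
  k=0: (−1)^0·1.0000/(1)·0.9954^2·0.0958^0 = +0.990831
  k=1: (−1)^1·1.0000/(1)·0.9954^0·0.0958^2 = -0.009169
d^1_{0,0}(0.1918) = +0.990831 -0.009169 = +0.981663
Phases: e^{-i·(0)·5.0968}=+1.000000+0.000000i, e^{-i·(0)·4.4929}=+1.000000+0.000000i ⇒ D=+0.981663+0.000000i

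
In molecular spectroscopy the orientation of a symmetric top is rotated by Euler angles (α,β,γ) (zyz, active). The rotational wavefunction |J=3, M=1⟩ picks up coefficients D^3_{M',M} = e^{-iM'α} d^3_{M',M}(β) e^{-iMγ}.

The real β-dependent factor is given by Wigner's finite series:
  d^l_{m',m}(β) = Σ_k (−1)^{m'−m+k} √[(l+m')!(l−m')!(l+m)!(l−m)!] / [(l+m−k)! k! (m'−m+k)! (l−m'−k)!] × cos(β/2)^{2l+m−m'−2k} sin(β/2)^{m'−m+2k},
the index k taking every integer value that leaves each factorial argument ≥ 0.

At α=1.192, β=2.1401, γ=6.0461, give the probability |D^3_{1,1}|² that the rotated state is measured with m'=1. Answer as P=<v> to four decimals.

D^3_{1,1}(1.192,2.1401,6.0461) = e^{-i·1·1.192}·d^3_{1,1}(2.1401)·e^{-i·1·6.0461}. Compute d first:
c=cos(2.1401/2)=0.480080, s=sin(2.1401/2)=0.877225; N=√[24·2·24·2]=48.000000
The bounds max(0,m−m')=0 and min(l+m,l−m')=2 give 3 terms
  k=0: (−1)^0·48.0000/(48)·0.4801^6·0.8772^0 = +0.012243
  k=1: (−1)^1·48.0000/(6)·0.4801^4·0.8772^2 = -0.327015
  k=2: (−1)^2·48.0000/(8)·0.4801^2·0.8772^4 = +0.818884
d^3_{1,1}(2.1401) = +0.012243 -0.327015 +0.818884 = +0.504112
|D^3_{1,1}|² = |d^3_{1,1}(β)|² = (+0.504112)² = 0.254129 (the z-rotation phases have unit modulus)

P=0.2541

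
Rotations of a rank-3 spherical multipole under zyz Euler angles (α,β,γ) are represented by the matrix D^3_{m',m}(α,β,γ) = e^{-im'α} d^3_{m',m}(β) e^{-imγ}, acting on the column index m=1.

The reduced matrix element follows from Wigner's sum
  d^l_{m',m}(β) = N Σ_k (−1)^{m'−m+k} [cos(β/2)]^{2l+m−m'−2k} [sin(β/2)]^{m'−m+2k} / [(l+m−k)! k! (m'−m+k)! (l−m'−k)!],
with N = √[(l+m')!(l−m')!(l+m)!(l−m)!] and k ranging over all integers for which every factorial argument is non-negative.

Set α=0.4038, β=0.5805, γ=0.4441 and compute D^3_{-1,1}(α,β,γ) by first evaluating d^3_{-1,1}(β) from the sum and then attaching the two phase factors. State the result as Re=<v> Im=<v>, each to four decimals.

Re=0.3652 Im=-0.0147

D^3_{-1,1}(0.4038,0.5805,0.4441) = e^{-i·-1·0.4038}·d^3_{-1,1}(0.5805)·e^{-i·1·0.4441}. Compute d first:
With c≡cos(β/2)=0.958172 and s≡sin(β/2)=0.286192, N=[2·24·24·2]^{1/2}=48.000000
Admissible k: 2..4 (factorial args all ≥0)
  k=2: (−1)^0·48.0000/(8)·0.9582^4·0.2862^2 = +0.414229
  k=3: (−1)^1·48.0000/(6)·0.9582^2·0.2862^4 = -0.049273
  k=4: (−1)^2·48.0000/(48)·0.9582^0·0.2862^6 = +0.000549
d^3_{-1,1}(0.5805) = +0.414229 -0.049273 +0.000549 = +0.365505
Phases: e^{-i·(-1)·0.4038}=+0.919575+0.392916i, e^{-i·(1)·0.4441}=+0.902998-0.429645i ⇒ D=+0.365209-0.014726i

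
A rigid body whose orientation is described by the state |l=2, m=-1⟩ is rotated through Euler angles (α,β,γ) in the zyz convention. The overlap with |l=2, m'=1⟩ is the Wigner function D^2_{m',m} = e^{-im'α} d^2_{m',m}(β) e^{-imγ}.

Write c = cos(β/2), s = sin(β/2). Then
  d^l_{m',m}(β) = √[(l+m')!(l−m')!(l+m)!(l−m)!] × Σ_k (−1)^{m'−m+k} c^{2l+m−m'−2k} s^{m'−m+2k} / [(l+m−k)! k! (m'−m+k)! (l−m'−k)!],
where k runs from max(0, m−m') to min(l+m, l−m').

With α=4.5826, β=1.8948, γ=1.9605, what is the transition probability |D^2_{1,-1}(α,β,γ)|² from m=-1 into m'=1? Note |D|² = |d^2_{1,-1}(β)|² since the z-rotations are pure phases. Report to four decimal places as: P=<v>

First d^2_{1,-1}(β=1.8948), then the phase factors e^{-i(1)α} and e^{-i(-1)γ}:
With c≡cos(β/2)=0.583796 and s≡sin(β/2)=0.811900, N=[6·1·1·6]^{1/2}=6.000000
Admissible k: 0..1 (factorial args all ≥0)
  k=0: (−1)^2·6.0000/(2)·0.5838^2·0.8119^2 = +0.673983
  k=1: (−1)^3·6.0000/(6)·0.5838^0·0.8119^4 = -0.434521
d^2_{1,-1}(1.8948) = +0.673983 -0.434521 = +0.239462
|D^2_{1,-1}|² = |d^2_{1,-1}(β)|² = (+0.239462)² = 0.057342 (the z-rotation phases have unit modulus)

P=0.0573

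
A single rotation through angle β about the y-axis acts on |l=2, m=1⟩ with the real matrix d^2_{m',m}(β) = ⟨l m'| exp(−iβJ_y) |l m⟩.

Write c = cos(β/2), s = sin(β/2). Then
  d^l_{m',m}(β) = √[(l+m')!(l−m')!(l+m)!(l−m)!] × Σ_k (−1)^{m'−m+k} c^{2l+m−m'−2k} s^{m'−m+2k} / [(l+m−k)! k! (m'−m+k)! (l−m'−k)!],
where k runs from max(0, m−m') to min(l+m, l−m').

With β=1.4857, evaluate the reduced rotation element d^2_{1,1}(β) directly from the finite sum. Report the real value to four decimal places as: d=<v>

d^2_{1,1}(β=1.4857) via Wigner's sum:
c=cos(1.4857/2)=0.736544, s=sin(1.4857/2)=0.676390; N=√[6·1·6·1]=6.000000
k∈{0,1} keeps every argument non-negative
  k=0: (−1)^0·6.0000/(6)·0.7365^4·0.6764^0 = +0.294303
  k=1: (−1)^1·6.0000/(2)·0.7365^2·0.6764^2 = -0.744582
d^2_{1,1}(1.4857) = +0.294303 -0.744582 = -0.450279

d=-0.4503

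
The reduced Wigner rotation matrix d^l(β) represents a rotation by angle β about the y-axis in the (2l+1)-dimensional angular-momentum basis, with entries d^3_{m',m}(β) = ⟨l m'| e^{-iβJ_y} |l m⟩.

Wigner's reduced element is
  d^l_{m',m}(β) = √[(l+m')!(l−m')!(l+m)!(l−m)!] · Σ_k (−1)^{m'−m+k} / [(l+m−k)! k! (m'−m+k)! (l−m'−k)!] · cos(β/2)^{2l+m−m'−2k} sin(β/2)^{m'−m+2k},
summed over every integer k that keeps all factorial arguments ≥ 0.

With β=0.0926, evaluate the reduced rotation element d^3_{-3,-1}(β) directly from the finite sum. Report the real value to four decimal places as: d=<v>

d=0.0083

d^3_{-3,-1}(β=0.0926) via Wigner's sum:
Half-angle: c=0.998928, s=0.046283. N=√(1·720·2·24)=185.903201
k∈{2} keeps every argument non-negative
  k=2: (−1)^0·185.9032/(48)·0.9989^4·0.0463^2 = +0.008261
d^3_{-3,-1}(0.0926) = +0.008261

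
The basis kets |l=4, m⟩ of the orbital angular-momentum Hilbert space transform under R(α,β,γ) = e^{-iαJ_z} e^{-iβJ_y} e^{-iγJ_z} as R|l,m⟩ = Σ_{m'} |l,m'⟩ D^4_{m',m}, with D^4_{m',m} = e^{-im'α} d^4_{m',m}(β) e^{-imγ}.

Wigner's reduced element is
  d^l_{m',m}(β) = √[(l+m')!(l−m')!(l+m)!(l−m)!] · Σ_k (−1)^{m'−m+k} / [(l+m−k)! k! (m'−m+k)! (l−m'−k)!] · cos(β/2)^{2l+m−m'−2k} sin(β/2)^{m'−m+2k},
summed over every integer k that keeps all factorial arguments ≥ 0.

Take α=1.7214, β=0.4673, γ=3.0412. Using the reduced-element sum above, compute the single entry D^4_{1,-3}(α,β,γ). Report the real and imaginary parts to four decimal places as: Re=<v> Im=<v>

First d^4_{1,-3}(β=0.4673), then the phase factors e^{-i(1)α} and e^{-i(-3)γ}:
c=cos(0.4673/2)=0.972828, s=sin(0.4673/2)=0.231530; N=√[120·6·1·5040]=1904.940944
k: max(0,(-3)−(1))=0 … min(4+(-3),4−(1))=1
  k=0: (−1)^4·1904.9409/(144)·0.9728^4·0.2315^4 = +0.034048
  k=1: (−1)^5·1904.9409/(240)·0.9728^2·0.2315^6 = -0.001157
d^4_{1,-3}(0.4673) = +0.034048 -0.001157 = +0.032891
Attach z-rotation phases: D = e^{-i(1)(1.7214)}·(+0.032891)·e^{-i(-3)(3.0412)} = +0.014359+0.029591i

Re=0.0144 Im=0.0296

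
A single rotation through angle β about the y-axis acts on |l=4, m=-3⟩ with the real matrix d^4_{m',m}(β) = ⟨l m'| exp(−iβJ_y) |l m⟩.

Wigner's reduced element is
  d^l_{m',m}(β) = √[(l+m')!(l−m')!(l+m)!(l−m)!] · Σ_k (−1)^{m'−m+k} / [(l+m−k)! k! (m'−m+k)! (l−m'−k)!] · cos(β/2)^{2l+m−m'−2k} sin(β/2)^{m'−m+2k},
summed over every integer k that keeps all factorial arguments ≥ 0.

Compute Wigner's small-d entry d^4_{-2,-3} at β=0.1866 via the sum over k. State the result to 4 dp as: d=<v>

d^4_{-2,-3}(β=0.1866) via Wigner's sum:
c=cos(0.1866/2)=0.995651, s=sin(0.1866/2)=0.093165; N=√[2·720·1·5040]=2693.993318
k: max(0,(-3)−(-2))=0 … min(4+(-3),4−(-2))=1
  k=0: (−1)^1·2693.9933/(720)·0.9957^7·0.0932^1 = -0.338115
  k=1: (−1)^2·2693.9933/(240)·0.9957^5·0.0932^3 = +0.008881
d^4_{-2,-3}(0.1866) = -0.338115 +0.008881 = -0.329234

d=-0.3292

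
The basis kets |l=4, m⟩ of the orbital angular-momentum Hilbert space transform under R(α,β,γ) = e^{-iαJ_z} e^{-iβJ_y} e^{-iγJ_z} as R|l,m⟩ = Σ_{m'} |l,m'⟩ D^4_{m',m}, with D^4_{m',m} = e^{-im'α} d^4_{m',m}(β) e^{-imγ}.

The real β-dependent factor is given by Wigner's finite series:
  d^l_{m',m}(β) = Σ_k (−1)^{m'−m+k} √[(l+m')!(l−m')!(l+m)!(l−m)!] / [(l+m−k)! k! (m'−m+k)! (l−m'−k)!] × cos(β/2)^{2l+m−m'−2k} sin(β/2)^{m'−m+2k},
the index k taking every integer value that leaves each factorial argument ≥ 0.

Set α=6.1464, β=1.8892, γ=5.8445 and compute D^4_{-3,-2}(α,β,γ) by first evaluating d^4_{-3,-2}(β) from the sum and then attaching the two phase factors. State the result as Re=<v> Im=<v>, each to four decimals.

Split into d^4_{-3,-2}(β=1.8892) × two z-phases.
With c≡cos(β/2)=0.586067 and s≡sin(β/2)=0.810263, N=[1·5040·2·720]^{1/2}=2693.993318
k: max(0,(-2)−(-3))=1 … min(4+(-2),4−(-3))=2
  k=1: (−1)^0·2693.9933/(720)·0.5861^7·0.8103^1 = +0.071998
  k=2: (−1)^1·2693.9933/(240)·0.5861^5·0.8103^3 = -0.412856
d^4_{-3,-2}(1.8892) = +0.071998 -0.412856 = -0.340858
Phases: e^{-i·(-3)·6.1464}=+0.916979-0.398936i, e^{-i·(-2)·5.8445}=+0.639176-0.769061i ⇒ D=-0.095203+0.327293i

Re=-0.0952 Im=0.3273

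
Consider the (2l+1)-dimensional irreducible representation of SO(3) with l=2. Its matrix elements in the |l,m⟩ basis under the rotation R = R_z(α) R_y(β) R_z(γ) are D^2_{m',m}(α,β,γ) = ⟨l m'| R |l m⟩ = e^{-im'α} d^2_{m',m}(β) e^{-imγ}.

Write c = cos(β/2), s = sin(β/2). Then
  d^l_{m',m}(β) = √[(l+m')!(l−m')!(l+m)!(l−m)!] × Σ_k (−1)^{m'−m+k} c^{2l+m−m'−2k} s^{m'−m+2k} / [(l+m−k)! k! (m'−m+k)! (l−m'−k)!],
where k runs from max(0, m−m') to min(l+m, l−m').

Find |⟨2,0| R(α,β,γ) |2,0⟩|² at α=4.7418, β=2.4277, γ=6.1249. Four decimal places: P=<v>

P=0.1274

First d^2_{0,0}(β=2.4277), then the phase factors e^{-i(0)α} and e^{-i(0)γ}:
With c≡cos(β/2)=0.349415 and s≡sin(β/2)=0.936968, N=[2·2·2·2]^{1/2}=4.000000
Admissible k: 0..2 (factorial args all ≥0)
  k=0: (−1)^0·4.0000/(4)·0.3494^4·0.9370^0 = +0.014906
  k=1: (−1)^1·4.0000/(1)·0.3494^2·0.9370^2 = -0.428738
  k=2: (−1)^2·4.0000/(4)·0.3494^0·0.9370^4 = +0.770725
d^2_{0,0}(2.4277) = +0.014906 -0.428738 +0.770725 = +0.356893
|D^2_{0,0}|² = |d^2_{0,0}(β)|² = (+0.356893)² = 0.127373 (the z-rotation phases have unit modulus)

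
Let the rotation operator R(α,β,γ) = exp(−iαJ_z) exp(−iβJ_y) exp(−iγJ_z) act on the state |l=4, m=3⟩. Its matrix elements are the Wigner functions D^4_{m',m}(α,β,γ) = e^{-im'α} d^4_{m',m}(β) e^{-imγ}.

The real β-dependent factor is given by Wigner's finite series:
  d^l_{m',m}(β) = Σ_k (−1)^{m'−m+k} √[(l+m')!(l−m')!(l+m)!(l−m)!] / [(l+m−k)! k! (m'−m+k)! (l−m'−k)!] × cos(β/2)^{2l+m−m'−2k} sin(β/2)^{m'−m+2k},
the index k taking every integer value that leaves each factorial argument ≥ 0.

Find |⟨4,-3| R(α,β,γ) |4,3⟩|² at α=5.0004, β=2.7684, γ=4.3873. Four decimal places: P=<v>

P=0.4256

First d^4_{-3,3}(β=2.7684), then the phase factors e^{-i(-3)α} and e^{-i(3)γ}:
Half-angle: c=0.185515, s=0.982641. N=√(1·5040·5040·1)=5040.000000
k: max(0,(3)−(-3))=6 … min(4+(3),4−(-3))=7
  k=6: (−1)^0·5040.0000/(720)·0.1855^2·0.9826^6 = +0.216884
  k=7: (−1)^1·5040.0000/(5040)·0.1855^0·0.9826^8 = -0.869281
d^4_{-3,3}(2.7684) = +0.216884 -0.869281 = -0.652397
|D^4_{-3,3}|² = |d^4_{-3,3}(β)|² = (-0.652397)² = 0.425622 (the z-rotation phases have unit modulus)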